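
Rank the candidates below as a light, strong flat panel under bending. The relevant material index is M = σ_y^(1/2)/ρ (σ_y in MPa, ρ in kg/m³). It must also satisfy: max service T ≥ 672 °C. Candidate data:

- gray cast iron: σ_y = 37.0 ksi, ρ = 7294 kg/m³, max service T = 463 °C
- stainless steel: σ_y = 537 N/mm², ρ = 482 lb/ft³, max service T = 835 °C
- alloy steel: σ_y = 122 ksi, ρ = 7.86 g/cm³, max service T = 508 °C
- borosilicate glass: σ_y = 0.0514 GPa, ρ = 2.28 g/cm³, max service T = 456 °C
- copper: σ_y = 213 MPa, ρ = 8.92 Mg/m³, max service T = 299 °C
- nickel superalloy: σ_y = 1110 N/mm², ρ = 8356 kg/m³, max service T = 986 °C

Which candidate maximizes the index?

nickel superalloy

Screen on constraints: max service T ≥ 672 °C. Survivors: stainless steel, nickel superalloy.
Putting every candidate on a common basis:
  stainless steel: σ_y = 537.0 MPa, ρ = 7721 kg/m³
  nickel superalloy: σ_y = 1110 MPa, ρ = 8356 kg/m³
  nickel superalloy: M = 3.99×10⁻³
  stainless steel: M = 3.00×10⁻³
Nickel superalloy ranks first.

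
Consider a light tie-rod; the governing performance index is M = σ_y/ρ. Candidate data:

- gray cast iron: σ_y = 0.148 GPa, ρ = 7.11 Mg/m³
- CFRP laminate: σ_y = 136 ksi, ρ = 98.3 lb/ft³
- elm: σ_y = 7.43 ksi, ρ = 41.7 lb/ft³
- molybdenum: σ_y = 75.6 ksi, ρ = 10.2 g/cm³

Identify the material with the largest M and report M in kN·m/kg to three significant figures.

CFRP laminate, M = 596 kN·m/kg

Putting every candidate on a common basis:
  gray cast iron: σ_y = 148.0 MPa, ρ = 7110 kg/m³
  CFRP laminate: σ_y = 937.7 MPa, ρ = 1575 kg/m³
  elm: σ_y = 51.23 MPa, ρ = 668.0 kg/m³
  molybdenum: σ_y = 521.2 MPa, ρ = 10200 kg/m³
  CFRP laminate: M = 596 kN·m/kg
  elm: M = 76.7 kN·m/kg
  molybdenum: M = 51.1 kN·m/kg
  gray cast iron: M = 20.8 kN·m/kg
CFRP laminate has the largest M.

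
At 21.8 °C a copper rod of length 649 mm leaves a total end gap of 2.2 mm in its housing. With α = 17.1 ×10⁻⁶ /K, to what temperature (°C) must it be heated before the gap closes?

220 °C

α·L₀·ΔT = 2.2 mm ⇒ ΔT = 2.2 / (17.1×10⁻⁶ × 649.0) = 198.2 K.
T = 21.8 + 198.2 = 220.0 °C.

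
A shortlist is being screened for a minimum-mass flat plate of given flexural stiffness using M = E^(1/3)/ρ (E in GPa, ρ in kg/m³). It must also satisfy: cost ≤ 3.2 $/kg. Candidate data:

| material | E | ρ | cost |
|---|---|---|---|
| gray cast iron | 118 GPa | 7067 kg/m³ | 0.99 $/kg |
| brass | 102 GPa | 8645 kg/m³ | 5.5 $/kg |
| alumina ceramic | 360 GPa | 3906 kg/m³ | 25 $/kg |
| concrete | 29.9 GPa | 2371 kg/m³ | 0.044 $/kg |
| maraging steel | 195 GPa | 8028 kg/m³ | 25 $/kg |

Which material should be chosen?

concrete

Screen on constraints: cost ≤ 3.2 $/kg. Survivors: gray cast iron, concrete.
Evaluate M for each candidate:
  concrete: M = 1.31×10⁻³
  gray cast iron: M = 0.694×10⁻³
Concrete has the largest M.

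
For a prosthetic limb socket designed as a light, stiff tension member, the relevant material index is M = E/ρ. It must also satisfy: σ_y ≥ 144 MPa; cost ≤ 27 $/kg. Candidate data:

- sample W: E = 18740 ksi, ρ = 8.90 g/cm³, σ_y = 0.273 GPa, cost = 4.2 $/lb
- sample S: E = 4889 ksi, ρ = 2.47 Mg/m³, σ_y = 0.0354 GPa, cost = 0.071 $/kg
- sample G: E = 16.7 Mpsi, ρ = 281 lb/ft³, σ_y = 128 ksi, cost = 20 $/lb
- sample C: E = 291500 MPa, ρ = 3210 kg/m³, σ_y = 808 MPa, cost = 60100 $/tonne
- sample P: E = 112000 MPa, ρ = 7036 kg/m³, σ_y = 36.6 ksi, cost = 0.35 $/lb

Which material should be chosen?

sample P

Screen on constraints: σ_y ≥ 144 MPa; cost ≤ 27 $/kg. Survivors: sample W, sample P.
Putting every candidate on a common basis:
  sample W: E = 129.2 GPa, ρ = 8900 kg/m³
  sample P: E = 112.0 GPa, ρ = 7036 kg/m³
  sample P: M = 15.9 MN·m/kg
  sample W: M = 14.5 MN·m/kg
The maximum is for sample P.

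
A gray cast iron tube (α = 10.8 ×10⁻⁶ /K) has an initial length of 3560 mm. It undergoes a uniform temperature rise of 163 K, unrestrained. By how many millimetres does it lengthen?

6.27 mm

ΔL = α·L₀·ΔT = 10.8×10⁻⁶ × 3560 mm × 163.0 K = 6.27 mm.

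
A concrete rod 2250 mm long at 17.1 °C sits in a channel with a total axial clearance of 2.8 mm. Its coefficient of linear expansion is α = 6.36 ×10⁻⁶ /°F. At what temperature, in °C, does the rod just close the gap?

α = 6.36×10⁻⁶/°F × 9/5 = 11.4×10⁻⁶/K.
α·L₀·ΔT = 2.8 mm ⇒ ΔT = 2.8 / (11.4×10⁻⁶ × 2250.0) = 108.7 K.
T = 17.1 + 108.7 = 125.8 °C.

126 °C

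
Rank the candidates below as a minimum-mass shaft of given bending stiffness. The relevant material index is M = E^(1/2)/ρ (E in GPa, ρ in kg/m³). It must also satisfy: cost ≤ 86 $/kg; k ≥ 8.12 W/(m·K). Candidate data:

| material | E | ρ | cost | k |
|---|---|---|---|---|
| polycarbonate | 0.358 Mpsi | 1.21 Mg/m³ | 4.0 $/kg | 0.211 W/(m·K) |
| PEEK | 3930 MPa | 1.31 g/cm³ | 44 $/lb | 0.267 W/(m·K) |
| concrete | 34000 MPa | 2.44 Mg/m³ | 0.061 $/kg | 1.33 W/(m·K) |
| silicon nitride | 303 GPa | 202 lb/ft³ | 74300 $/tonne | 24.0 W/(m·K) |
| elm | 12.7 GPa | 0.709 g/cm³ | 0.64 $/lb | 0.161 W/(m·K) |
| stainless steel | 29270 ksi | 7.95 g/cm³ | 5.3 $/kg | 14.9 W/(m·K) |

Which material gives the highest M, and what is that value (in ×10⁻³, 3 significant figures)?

Screen on constraints: cost ≤ 86 $/kg; k ≥ 8.12 W/(m·K). Survivors: silicon nitride, stainless steel.
In SI units:
  silicon nitride: E = 303.0 GPa, ρ = 3236 kg/m³
  stainless steel: E = 201.8 GPa, ρ = 7950 kg/m³
  silicon nitride: M = 5.38×10⁻³
  stainless steel: M = 1.79×10⁻³
The maximum is for silicon nitride.

silicon nitride, M = 5.38×10⁻³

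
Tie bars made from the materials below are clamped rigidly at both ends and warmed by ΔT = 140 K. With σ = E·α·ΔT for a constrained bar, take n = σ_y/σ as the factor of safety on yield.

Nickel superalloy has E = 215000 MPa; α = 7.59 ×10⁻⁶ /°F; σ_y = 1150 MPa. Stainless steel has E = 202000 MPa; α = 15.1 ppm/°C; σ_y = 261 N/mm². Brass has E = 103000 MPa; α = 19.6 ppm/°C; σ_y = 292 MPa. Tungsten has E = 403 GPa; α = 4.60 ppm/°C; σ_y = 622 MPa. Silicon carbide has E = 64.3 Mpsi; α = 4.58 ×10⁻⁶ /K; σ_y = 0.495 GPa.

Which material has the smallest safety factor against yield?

In consistent units (E in GPa, α in ×10⁻⁶/K, σ_y in MPa):
  nickel superalloy: E = 215.0, α = 13.7, σ_y = 1150 → σ = 411 MPa, n = 2.80
  stainless steel: E = 202.0, α = 15.1, σ_y = 261.0 → σ = 427 MPa, n = 0.611
  brass: E = 103.0, α = 19.6, σ_y = 292.0 → σ = 283 MPa, n = 1.03
  tungsten: E = 403.0, α = 4.60, σ_y = 622.0 → σ = 260 MPa, n = 2.40
  silicon carbide: E = 443.3, α = 4.58, σ_y = 495.0 → σ = 284 MPa, n = 1.74
Stainless steel has the lowest safety factor, n = 0.611.

stainless steel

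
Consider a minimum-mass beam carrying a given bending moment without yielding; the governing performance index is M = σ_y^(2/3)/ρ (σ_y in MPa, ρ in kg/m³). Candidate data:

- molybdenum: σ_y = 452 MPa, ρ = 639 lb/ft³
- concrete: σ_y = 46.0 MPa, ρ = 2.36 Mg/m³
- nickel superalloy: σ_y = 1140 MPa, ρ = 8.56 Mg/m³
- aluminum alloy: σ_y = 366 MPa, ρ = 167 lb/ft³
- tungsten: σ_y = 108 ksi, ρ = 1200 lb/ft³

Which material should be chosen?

In SI units:
  molybdenum: σ_y = 452.0 MPa, ρ = 10240 kg/m³
  concrete: σ_y = 46.00 MPa, ρ = 2360 kg/m³
  nickel superalloy: σ_y = 1140 MPa, ρ = 8560 kg/m³
  aluminum alloy: σ_y = 366.0 MPa, ρ = 2675 kg/m³
  tungsten: σ_y = 744.6 MPa, ρ = 19220 kg/m³
  aluminum alloy: M = 19.1×10⁻³
  nickel superalloy: M = 12.7×10⁻³
  molybdenum: M = 5.75×10⁻³
  concrete: M = 5.44×10⁻³
  tungsten: M = 4.27×10⁻³
Aluminum alloy ranks first.

aluminum alloy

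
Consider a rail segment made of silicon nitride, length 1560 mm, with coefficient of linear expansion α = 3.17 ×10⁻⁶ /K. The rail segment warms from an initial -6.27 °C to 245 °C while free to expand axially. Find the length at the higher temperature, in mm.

1561.2 mm

ΔT = 245 − (-6.27) = 251.3 K.
ΔL = α·L₀·ΔT = 3.17×10⁻⁶ × 1560 mm × 251.3 K = 1.24 mm.
L = L₀ + ΔL = 1560 + 1.24 = 1561.2 mm.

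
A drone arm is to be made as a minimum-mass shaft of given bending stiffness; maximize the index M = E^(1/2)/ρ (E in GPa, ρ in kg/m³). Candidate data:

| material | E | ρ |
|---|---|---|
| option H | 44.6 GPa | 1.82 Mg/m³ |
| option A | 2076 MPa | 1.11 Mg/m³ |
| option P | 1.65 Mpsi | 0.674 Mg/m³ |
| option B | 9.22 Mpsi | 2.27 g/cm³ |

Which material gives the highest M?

option P

In SI units:
  option H: E = 44.60 GPa, ρ = 1820 kg/m³
  option A: E = 2.076 GPa, ρ = 1110 kg/m³
  option P: E = 11.38 GPa, ρ = 674.0 kg/m³
  option B: E = 63.57 GPa, ρ = 2270 kg/m³
  option P: M = 5.00×10⁻³
  option H: M = 3.67×10⁻³
  option B: M = 3.51×10⁻³
  option A: M = 1.30×10⁻³
Option P ranks first.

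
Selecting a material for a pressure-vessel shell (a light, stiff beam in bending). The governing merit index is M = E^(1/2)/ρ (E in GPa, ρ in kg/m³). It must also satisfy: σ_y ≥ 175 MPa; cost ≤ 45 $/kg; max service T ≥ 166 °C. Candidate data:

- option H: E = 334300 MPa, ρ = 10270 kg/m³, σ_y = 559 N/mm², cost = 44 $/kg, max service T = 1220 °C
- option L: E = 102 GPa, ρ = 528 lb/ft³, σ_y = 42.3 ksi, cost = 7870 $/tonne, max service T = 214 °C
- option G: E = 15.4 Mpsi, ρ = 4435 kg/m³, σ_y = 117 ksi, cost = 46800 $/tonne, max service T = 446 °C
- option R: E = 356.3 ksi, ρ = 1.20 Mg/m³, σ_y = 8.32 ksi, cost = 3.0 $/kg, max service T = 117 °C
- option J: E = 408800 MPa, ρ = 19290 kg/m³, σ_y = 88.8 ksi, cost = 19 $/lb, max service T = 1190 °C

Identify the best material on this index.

option H

Screen on constraints: σ_y ≥ 175 MPa; cost ≤ 45 $/kg; max service T ≥ 166 °C. Survivors: option H, option L, option J.
Convert each candidate to consistent units, then evaluate M:
  option H: E = 334.3 GPa, ρ = 10270 kg/m³
  option L: E = 102.0 GPa, ρ = 8458 kg/m³
  option J: E = 408.8 GPa, ρ = 19290 kg/m³
  option H: M = 1.78×10⁻³
  option L: M = 1.19×10⁻³
  option J: M = 1.05×10⁻³
The maximum is for option H.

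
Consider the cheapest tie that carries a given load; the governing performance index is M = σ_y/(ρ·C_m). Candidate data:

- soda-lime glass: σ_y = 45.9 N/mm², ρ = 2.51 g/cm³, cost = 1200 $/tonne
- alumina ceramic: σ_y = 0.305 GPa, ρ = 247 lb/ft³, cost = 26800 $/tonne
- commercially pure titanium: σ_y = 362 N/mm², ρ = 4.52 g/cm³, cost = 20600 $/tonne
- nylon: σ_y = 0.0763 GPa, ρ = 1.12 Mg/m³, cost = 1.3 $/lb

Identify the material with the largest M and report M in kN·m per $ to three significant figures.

nylon, M = 23.8 kN·m per $

Convert each candidate to consistent units, then evaluate M:
  soda-lime glass: σ_y = 45.90 MPa, ρ = 2510 kg/m³, cost = 1.200 $/kg
  alumina ceramic: σ_y = 305.0 MPa, ρ = 3957 kg/m³, cost = 26.80 $/kg
  commercially pure titanium: σ_y = 362.0 MPa, ρ = 4520 kg/m³, cost = 20.60 $/kg
  nylon: σ_y = 76.30 MPa, ρ = 1120 kg/m³, cost = 2.866 $/kg
  nylon: M = 23.8 kN·m per $
  soda-lime glass: M = 15.2 kN·m per $
  commercially pure titanium: M = 3.89 kN·m per $
  alumina ceramic: M = 2.88 kN·m per $
Nylon ranks first.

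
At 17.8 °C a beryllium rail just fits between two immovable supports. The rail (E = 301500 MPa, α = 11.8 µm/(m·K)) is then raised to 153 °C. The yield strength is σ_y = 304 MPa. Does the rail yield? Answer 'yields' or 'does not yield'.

yields

E = 301500 MPa = 301.5 GPa.
ΔT = 135.2 K. Constrained thermal stress σ = E·α·ΔT = 301.5×10³ MPa × 11.8×10⁻⁶ × 135.2 = 481 MPa (compressive).
Compare to σ_y = 304 MPa: σ ≥ σ_y, so it yields.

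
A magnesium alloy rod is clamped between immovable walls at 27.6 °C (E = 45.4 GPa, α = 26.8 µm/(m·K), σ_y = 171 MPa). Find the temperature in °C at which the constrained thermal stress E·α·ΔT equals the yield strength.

168 °C

E·α·ΔT = 171.0 MPa ⇒ ΔT = 171.0 / (45.40×10³ × 26.8×10⁻⁶) = 140.5 K.
T = 27.6 + 140.5 = 168.1 °C.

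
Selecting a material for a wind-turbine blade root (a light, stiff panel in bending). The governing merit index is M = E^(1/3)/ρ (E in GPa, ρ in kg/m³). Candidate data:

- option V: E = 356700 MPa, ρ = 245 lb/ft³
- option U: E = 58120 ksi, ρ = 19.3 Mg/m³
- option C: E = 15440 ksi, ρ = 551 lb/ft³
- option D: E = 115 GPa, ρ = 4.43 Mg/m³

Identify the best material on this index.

option V

Putting every candidate on a common basis:
  option V: E = 356.7 GPa, ρ = 3925 kg/m³
  option U: E = 400.7 GPa, ρ = 19300 kg/m³
  option C: E = 106.5 GPa, ρ = 8826 kg/m³
  option D: E = 115.0 GPa, ρ = 4430 kg/m³
  option V: M = 1.81×10⁻³
  option D: M = 1.10×10⁻³
  option C: M = 0.537×10⁻³
  option U: M = 0.382×10⁻³
The maximum is for option V.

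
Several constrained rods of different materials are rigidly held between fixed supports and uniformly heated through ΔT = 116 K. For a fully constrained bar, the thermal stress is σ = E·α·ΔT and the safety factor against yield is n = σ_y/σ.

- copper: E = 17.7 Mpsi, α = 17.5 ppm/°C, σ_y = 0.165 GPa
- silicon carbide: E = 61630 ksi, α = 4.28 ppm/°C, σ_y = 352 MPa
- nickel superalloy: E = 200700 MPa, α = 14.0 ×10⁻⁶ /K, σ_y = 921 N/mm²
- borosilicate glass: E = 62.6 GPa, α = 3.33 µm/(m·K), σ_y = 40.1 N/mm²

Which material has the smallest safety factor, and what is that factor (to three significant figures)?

In consistent units (E in GPa, α in ×10⁻⁶/K, σ_y in MPa):
  copper: E = 122.0, α = 17.5, σ_y = 165.0 → σ = 248 MPa, n = 0.666
  silicon carbide: E = 424.9, α = 4.28, σ_y = 352.0 → σ = 211 MPa, n = 1.67
  nickel superalloy: E = 200.7, α = 14.0, σ_y = 921.0 → σ = 326 MPa, n = 2.83
  borosilicate glass: E = 62.60, α = 3.33, σ_y = 40.10 → σ = 24.2 MPa, n = 1.66
Copper has the lowest safety factor, n = 0.666.

copper, n = 0.666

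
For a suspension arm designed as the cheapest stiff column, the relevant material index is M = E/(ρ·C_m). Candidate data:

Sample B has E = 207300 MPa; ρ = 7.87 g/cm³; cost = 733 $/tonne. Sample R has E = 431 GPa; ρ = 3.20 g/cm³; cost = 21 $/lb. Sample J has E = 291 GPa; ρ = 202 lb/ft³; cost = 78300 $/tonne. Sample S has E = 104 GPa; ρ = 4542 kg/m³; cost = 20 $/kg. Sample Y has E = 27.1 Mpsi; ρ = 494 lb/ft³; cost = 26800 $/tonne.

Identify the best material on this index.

sample B

After converting to SI:
  sample B: E = 207.3 GPa, ρ = 7870 kg/m³, cost = 0.7330 $/kg
  sample R: E = 431.0 GPa, ρ = 3200 kg/m³, cost = 46.30 $/kg
  sample J: E = 291.0 GPa, ρ = 3236 kg/m³, cost = 78.30 $/kg
  sample S: E = 104.0 GPa, ρ = 4542 kg/m³, cost = 20.00 $/kg
  sample Y: E = 186.8 GPa, ρ = 7913 kg/m³, cost = 26.80 $/kg
  sample B: M = 35.9 MN·m per $
  sample R: M = 2.91 MN·m per $
  sample J: M = 1.15 MN·m per $
  sample S: M = 1.14 MN·m per $
  sample Y: M = 0.881 MN·m per $
The maximum is for sample B.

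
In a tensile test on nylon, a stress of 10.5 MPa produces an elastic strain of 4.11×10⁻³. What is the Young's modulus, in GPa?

E = σ/ε = 10.5 MPa / 4.11×10⁻³ = 2555 MPa = 2.55 GPa.

2.55 GPa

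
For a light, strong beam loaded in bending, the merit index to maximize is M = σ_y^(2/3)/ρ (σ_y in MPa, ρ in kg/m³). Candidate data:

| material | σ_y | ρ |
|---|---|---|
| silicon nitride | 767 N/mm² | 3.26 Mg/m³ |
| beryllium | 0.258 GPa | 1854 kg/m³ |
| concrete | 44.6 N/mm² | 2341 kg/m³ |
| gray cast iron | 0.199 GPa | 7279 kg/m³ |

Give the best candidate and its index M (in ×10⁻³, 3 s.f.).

silicon nitride, M = 25.7×10⁻³

Convert each candidate to consistent units, then evaluate M:
  silicon nitride: σ_y = 767.0 MPa, ρ = 3260 kg/m³
  beryllium: σ_y = 258.0 MPa, ρ = 1854 kg/m³
  concrete: σ_y = 44.60 MPa, ρ = 2341 kg/m³
  gray cast iron: σ_y = 199.0 MPa, ρ = 7279 kg/m³
  silicon nitride: M = 25.7×10⁻³
  beryllium: M = 21.9×10⁻³
  concrete: M = 5.37×10⁻³
  gray cast iron: M = 4.68×10⁻³
Silicon nitride ranks first.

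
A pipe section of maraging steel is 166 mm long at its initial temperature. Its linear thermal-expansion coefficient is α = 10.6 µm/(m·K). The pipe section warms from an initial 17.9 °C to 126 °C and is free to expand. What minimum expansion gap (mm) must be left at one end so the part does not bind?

0.190 mm

ΔT = 126 − 17.9 = 108.1 K.
ΔL = α·L₀·ΔT = 10.6×10⁻⁶ × 166 mm × 108.1 K = 0.190 mm.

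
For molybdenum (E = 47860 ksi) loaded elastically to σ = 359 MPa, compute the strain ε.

1.09×10⁻³

E = 47860 ksi = 330.0 GPa = 330000 MPa.
ε = σ/E = 359 / 330000 = 1.09×10⁻³.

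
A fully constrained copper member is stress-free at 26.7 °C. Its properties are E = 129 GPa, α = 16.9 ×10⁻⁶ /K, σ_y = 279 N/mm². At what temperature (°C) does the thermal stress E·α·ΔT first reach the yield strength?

155 °C

σ_y = 279 N/mm² = 279.0 MPa.
E·α·ΔT = 279.0 MPa ⇒ ΔT = 279.0 / (129.0×10³ × 16.9×10⁻⁶) = 128.0 K.
T = 26.7 + 128.0 = 154.7 °C.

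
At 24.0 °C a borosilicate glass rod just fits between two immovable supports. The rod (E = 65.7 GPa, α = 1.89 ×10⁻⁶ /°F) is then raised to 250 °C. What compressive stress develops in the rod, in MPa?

α = 1.89×10⁻⁶/°F × 9/5 = 3.40×10⁻⁶/K.
ΔT = 226.0 K. Constrained thermal stress σ = E·α·ΔT = 65.70×10³ MPa × 3.40×10⁻⁶ × 226.0 = 50.5 MPa (compressive).

50.5 MPa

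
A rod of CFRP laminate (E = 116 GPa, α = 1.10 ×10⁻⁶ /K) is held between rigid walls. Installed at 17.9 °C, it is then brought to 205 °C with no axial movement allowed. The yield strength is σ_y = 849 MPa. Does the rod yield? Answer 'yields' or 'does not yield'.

does not yield

ΔT = 187.1 K. Constrained thermal stress σ = E·α·ΔT = 116.0×10³ MPa × 1.10×10⁻⁶ × 187.1 = 23.9 MPa (compressive).
Compare to σ_y = 849 MPa: σ < σ_y, so it does not yield.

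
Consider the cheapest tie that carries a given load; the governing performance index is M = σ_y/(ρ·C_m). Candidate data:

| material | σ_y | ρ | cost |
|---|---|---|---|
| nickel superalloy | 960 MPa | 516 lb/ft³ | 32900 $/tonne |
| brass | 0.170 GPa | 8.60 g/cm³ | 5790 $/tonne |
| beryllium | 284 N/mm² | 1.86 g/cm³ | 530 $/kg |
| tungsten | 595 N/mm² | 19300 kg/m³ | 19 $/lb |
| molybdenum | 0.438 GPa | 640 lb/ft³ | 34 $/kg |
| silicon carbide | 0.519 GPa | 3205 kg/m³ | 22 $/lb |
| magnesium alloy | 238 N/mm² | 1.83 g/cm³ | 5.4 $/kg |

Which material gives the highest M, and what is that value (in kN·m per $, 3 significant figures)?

magnesium alloy, M = 24.1 kN·m per $

Normalizing units and computing the index:
  nickel superalloy: σ_y = 960.0 MPa, ρ = 8266 kg/m³, cost = 32.90 $/kg
  brass: σ_y = 170.0 MPa, ρ = 8600 kg/m³, cost = 5.790 $/kg
  beryllium: σ_y = 284.0 MPa, ρ = 1860 kg/m³, cost = 530.0 $/kg
  tungsten: σ_y = 595.0 MPa, ρ = 19300 kg/m³, cost = 41.89 $/kg
  molybdenum: σ_y = 438.0 MPa, ρ = 10250 kg/m³, cost = 34.00 $/kg
  silicon carbide: σ_y = 519.0 MPa, ρ = 3205 kg/m³, cost = 48.50 $/kg
  magnesium alloy: σ_y = 238.0 MPa, ρ = 1830 kg/m³, cost = 5.400 $/kg
  magnesium alloy: M = 24.1 kN·m per $
  nickel superalloy: M = 3.53 kN·m per $
  brass: M = 3.41 kN·m per $
  silicon carbide: M = 3.34 kN·m per $
  molybdenum: M = 1.26 kN·m per $
  tungsten: M = 0.736 kN·m per $
  beryllium: M = 0.288 kN·m per $
Magnesium alloy ranks first.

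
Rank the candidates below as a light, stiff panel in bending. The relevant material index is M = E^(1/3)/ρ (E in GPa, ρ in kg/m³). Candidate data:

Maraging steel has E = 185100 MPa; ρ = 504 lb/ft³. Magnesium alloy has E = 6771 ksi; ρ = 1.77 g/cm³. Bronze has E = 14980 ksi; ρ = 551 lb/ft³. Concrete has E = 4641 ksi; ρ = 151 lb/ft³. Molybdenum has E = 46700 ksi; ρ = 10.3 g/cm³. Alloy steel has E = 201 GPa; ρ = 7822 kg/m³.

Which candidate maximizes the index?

Convert each candidate to consistent units, then evaluate M:
  maraging steel: E = 185.1 GPa, ρ = 8073 kg/m³
  magnesium alloy: E = 46.68 GPa, ρ = 1770 kg/m³
  bronze: E = 103.3 GPa, ρ = 8826 kg/m³
  concrete: E = 32.00 GPa, ρ = 2419 kg/m³
  molybdenum: E = 322.0 GPa, ρ = 10300 kg/m³
  alloy steel: E = 201.0 GPa, ρ = 7822 kg/m³
  magnesium alloy: M = 2.03×10⁻³
  concrete: M = 1.31×10⁻³
  alloy steel: M = 0.749×10⁻³
  maraging steel: M = 0.706×10⁻³
  molybdenum: M = 0.665×10⁻³
  bronze: M = 0.532×10⁻³
Magnesium alloy ranks first.

magnesium alloy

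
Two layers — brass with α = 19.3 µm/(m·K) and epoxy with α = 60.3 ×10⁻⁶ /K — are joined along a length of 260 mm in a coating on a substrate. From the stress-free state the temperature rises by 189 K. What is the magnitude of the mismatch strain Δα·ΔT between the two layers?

Δα = |19.3 − 60.3|×10⁻⁶/K = 41.0×10⁻⁶/K.
Mismatch strain = Δα·ΔT = 41.0×10⁻⁶ × 189.0 = 7.75×10⁻³.

7.75×10⁻³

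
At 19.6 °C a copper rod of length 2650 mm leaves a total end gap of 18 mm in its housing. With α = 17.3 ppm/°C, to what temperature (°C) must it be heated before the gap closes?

412 °C

α·L₀·ΔT = 18.0 mm ⇒ ΔT = 18.0 / (17.3×10⁻⁶ × 2650.0) = 392.6 K.
T = 19.6 + 392.6 = 412.2 °C.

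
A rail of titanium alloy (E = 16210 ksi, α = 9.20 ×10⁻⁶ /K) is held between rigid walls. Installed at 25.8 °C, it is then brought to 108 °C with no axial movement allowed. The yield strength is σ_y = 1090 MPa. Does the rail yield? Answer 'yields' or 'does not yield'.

does not yield

E = 16210 ksi = 111.8 GPa.
ΔT = 82.20 K. Constrained thermal stress σ = E·α·ΔT = 111.8×10³ MPa × 9.20×10⁻⁶ × 82.20 = 84.5 MPa (compressive).
Compare to σ_y = 1090 MPa: σ < σ_y, so it does not yield.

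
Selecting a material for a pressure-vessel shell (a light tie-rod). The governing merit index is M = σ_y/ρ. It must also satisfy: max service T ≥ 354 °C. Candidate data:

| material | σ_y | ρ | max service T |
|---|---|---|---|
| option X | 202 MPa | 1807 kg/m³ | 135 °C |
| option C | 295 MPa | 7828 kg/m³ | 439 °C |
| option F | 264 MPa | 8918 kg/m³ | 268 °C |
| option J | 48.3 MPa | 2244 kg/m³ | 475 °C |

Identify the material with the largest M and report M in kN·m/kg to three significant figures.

option C, M = 37.7 kN·m/kg

Screen on constraints: max service T ≥ 354 °C. Survivors: option C, option J.
Per-candidate index values:
  option C: M = 37.7 kN·m/kg
  option J: M = 21.5 kN·m/kg
The maximum is for option C.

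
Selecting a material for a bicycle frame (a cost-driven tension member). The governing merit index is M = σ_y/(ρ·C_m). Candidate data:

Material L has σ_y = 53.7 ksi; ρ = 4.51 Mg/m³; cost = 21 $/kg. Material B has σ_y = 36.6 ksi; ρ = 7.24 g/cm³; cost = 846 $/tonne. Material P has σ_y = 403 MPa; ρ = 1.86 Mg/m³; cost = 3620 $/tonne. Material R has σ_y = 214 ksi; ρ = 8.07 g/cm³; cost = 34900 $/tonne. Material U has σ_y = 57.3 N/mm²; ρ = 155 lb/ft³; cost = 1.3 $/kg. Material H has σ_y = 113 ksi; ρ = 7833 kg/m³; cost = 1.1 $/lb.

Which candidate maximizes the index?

Putting every candidate on a common basis:
  material L: σ_y = 370.2 MPa, ρ = 4510 kg/m³, cost = 21.00 $/kg
  material B: σ_y = 252.3 MPa, ρ = 7240 kg/m³, cost = 0.8460 $/kg
  material P: σ_y = 403.0 MPa, ρ = 1860 kg/m³, cost = 3.620 $/kg
  material R: σ_y = 1475 MPa, ρ = 8070 kg/m³, cost = 34.90 $/kg
  material U: σ_y = 57.30 MPa, ρ = 2483 kg/m³, cost = 1.300 $/kg
  material H: σ_y = 779.1 MPa, ρ = 7833 kg/m³, cost = 2.425 $/kg
  material P: M = 59.9 kN·m per $
  material B: M = 41.2 kN·m per $
  material H: M = 41.0 kN·m per $
  material U: M = 17.8 kN·m per $
  material R: M = 5.24 kN·m per $
  material L: M = 3.91 kN·m per $
The maximum is for material P.

material P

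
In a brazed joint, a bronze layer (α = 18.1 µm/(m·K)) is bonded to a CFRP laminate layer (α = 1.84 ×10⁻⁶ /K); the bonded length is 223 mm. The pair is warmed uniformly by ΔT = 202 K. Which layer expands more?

bronze

α(bronze) = 18.1×10⁻⁶/K vs α(CFRP laminate) = 1.84×10⁻⁶/K.
Higher α expands more for the same ΔT: bronze.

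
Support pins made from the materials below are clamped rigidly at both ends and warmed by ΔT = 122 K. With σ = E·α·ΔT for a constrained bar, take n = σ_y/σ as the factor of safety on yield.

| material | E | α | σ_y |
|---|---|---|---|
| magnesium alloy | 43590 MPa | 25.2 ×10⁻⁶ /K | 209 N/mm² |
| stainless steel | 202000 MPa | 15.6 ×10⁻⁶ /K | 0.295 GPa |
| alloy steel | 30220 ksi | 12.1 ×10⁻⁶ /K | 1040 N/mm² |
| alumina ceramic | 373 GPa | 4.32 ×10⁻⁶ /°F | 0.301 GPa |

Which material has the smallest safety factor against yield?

Converting E to GPa, α to ×10⁻⁶/K, σ_y to MPa, then σ and n for each:
  magnesium alloy: E = 43.59, α = 25.2, σ_y = 209.0 → σ = 134 MPa, n = 1.56
  stainless steel: E = 202.0, α = 15.6, σ_y = 295.0 → σ = 384 MPa, n = 0.767
  alloy steel: E = 208.4, α = 12.1, σ_y = 1040 → σ = 308 MPa, n = 3.38
  alumina ceramic: E = 373.0, α = 7.78, σ_y = 301.0 → σ = 354 MPa, n = 0.851
Smallest n: stainless steel with n = 0.767.

stainless steel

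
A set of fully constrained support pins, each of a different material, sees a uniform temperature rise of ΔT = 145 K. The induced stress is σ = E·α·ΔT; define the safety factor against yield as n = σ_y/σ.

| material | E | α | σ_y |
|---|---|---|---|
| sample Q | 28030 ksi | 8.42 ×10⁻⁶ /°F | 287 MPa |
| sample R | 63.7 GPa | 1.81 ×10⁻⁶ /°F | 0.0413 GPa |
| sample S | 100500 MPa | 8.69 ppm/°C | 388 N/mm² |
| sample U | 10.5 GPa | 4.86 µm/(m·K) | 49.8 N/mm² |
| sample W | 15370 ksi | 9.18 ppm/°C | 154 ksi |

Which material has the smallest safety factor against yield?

With everything in SI (GPa, ×10⁻⁶/K, MPa):
  sample Q: E = 193.3, α = 15.2, σ_y = 287.0 → σ = 425 MPa, n = 0.676
  sample R: E = 63.70, α = 3.26, σ_y = 41.30 → σ = 30.1 MPa, n = 1.37
  sample S: E = 100.5, α = 8.69, σ_y = 388.0 → σ = 127 MPa, n = 3.06
  sample U: E = 10.50, α = 4.86, σ_y = 49.80 → σ = 7.40 MPa, n = 6.73
  sample W: E = 106.0, α = 9.18, σ_y = 1062 → σ = 141 MPa, n = 7.53
Sample Q has the lowest safety factor, n = 0.676.

sample Q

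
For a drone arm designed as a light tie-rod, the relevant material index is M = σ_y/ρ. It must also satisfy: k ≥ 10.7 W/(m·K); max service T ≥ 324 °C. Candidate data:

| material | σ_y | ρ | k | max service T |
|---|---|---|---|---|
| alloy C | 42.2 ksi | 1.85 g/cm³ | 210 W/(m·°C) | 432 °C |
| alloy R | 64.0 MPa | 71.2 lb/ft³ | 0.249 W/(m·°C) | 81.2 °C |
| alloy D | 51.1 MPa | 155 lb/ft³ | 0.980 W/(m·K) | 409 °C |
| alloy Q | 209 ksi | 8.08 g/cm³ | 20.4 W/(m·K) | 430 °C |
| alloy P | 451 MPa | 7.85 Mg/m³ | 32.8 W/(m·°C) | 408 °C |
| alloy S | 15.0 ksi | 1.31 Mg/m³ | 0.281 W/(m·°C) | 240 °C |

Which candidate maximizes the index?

Screen on constraints: k ≥ 10.7 W/(m·K); max service T ≥ 324 °C. Survivors: alloy C, alloy Q, alloy P.
In SI units:
  alloy C: σ_y = 291.0 MPa, ρ = 1850 kg/m³
  alloy Q: σ_y = 1441 MPa, ρ = 8080 kg/m³
  alloy P: σ_y = 451.0 MPa, ρ = 7850 kg/m³
  alloy Q: M = 178 kN·m/kg
  alloy C: M = 157 kN·m/kg
  alloy P: M = 57.5 kN·m/kg
Alloy Q has the largest M.

alloy Q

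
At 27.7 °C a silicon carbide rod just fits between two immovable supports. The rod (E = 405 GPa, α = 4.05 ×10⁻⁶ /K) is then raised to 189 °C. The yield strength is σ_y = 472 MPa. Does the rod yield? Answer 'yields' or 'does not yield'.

ΔT = 161.3 K. Constrained thermal stress σ = E·α·ΔT = 405.0×10³ MPa × 4.05×10⁻⁶ × 161.3 = 265 MPa (compressive).
Compare to σ_y = 472 MPa: σ < σ_y, so it does not yield.

does not yield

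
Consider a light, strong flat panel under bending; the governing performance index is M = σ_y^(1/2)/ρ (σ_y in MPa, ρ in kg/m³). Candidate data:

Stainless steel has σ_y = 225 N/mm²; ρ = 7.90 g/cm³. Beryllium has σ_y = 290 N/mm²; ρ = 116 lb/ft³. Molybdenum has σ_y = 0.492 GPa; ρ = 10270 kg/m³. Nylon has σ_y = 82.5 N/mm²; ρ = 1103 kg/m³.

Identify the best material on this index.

beryllium

After converting to SI:
  stainless steel: σ_y = 225.0 MPa, ρ = 7900 kg/m³
  beryllium: σ_y = 290.0 MPa, ρ = 1858 kg/m³
  molybdenum: σ_y = 492.0 MPa, ρ = 10270 kg/m³
  nylon: σ_y = 82.50 MPa, ρ = 1103 kg/m³
  beryllium: M = 9.16×10⁻³
  nylon: M = 8.23×10⁻³
  molybdenum: M = 2.16×10⁻³
  stainless steel: M = 1.90×10⁻³
Beryllium has the largest M.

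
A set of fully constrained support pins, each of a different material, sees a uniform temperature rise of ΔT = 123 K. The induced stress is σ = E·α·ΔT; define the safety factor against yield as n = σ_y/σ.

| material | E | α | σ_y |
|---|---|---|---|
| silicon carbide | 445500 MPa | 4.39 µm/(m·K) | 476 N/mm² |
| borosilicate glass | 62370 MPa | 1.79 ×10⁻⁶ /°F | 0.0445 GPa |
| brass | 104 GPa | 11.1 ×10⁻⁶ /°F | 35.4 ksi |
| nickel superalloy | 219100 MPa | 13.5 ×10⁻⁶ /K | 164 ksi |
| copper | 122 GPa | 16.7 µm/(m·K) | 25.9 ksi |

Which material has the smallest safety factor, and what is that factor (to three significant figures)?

copper, n = 0.713

In consistent units (E in GPa, α in ×10⁻⁶/K, σ_y in MPa):
  silicon carbide: E = 445.5, α = 4.39, σ_y = 476.0 → σ = 241 MPa, n = 1.98
  borosilicate glass: E = 62.37, α = 3.22, σ_y = 44.50 → σ = 24.7 MPa, n = 1.80
  brass: E = 104.0, α = 20.0, σ_y = 244.1 → σ = 256 MPa, n = 0.955
  nickel superalloy: E = 219.1, α = 13.5, σ_y = 1131 → σ = 364 MPa, n = 3.11
  copper: E = 122.0, α = 16.7, σ_y = 178.6 → σ = 251 MPa, n = 0.713
Copper has the lowest safety factor, n = 0.713.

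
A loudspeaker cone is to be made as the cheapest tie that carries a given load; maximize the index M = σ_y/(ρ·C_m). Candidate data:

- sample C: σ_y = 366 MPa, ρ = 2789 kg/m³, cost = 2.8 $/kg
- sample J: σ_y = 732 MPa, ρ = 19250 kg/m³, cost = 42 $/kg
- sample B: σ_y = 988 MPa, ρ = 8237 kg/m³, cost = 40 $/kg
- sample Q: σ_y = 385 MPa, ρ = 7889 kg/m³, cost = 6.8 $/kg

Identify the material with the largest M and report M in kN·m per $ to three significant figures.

sample C, M = 46.9 kN·m per $

Per-candidate index values:
  sample C: M = 46.9 kN·m per $
  sample Q: M = 7.18 kN·m per $
  sample B: M = 3.00 kN·m per $
  sample J: M = 0.905 kN·m per $
The maximum is for sample C.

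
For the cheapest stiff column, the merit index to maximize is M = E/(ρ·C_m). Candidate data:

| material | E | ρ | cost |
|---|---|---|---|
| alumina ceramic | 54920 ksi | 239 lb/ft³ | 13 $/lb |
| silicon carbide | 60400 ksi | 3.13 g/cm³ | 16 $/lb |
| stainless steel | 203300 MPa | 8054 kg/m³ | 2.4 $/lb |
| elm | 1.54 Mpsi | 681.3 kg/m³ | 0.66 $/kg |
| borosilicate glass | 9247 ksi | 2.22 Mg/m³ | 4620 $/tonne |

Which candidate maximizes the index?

elm

Convert each candidate to consistent units, then evaluate M:
  alumina ceramic: E = 378.7 GPa, ρ = 3828 kg/m³, cost = 28.66 $/kg
  silicon carbide: E = 416.4 GPa, ρ = 3130 kg/m³, cost = 35.27 $/kg
  stainless steel: E = 203.3 GPa, ρ = 8054 kg/m³, cost = 5.291 $/kg
  elm: E = 10.62 GPa, ρ = 681.3 kg/m³, cost = 0.6600 $/kg
  borosilicate glass: E = 63.76 GPa, ρ = 2220 kg/m³, cost = 4.620 $/kg
  elm: M = 23.6 MN·m per $
  borosilicate glass: M = 6.22 MN·m per $
  stainless steel: M = 4.77 MN·m per $
  silicon carbide: M = 3.77 MN·m per $
  alumina ceramic: M = 3.45 MN·m per $
Elm has the largest M.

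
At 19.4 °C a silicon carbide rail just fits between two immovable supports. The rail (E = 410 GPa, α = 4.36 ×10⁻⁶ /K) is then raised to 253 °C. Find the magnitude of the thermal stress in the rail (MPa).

418 MPa

ΔT = 233.6 K. Constrained thermal stress σ = E·α·ΔT = 410.0×10³ MPa × 4.36×10⁻⁶ × 233.6 = 418 MPa (compressive).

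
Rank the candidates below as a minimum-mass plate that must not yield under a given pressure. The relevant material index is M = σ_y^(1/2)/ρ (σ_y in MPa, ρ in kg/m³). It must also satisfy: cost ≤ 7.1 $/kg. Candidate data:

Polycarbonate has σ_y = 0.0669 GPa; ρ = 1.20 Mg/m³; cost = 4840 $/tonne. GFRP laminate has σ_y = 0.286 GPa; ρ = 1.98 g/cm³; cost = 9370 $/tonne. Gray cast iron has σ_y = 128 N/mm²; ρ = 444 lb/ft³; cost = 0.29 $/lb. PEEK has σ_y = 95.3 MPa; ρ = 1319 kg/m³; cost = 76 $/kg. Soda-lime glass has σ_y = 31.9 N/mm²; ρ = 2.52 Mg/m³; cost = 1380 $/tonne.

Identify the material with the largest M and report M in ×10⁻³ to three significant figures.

polycarbonate, M = 6.82×10⁻³

Screen on constraints: cost ≤ 7.1 $/kg. Survivors: polycarbonate, gray cast iron, soda-lime glass.
Putting every candidate on a common basis:
  polycarbonate: σ_y = 66.90 MPa, ρ = 1200 kg/m³
  gray cast iron: σ_y = 128.0 MPa, ρ = 7112 kg/m³
  soda-lime glass: σ_y = 31.90 MPa, ρ = 2520 kg/m³
  polycarbonate: M = 6.82×10⁻³
  soda-lime glass: M = 2.24×10⁻³
  gray cast iron: M = 1.59×10⁻³
The maximum is for polycarbonate.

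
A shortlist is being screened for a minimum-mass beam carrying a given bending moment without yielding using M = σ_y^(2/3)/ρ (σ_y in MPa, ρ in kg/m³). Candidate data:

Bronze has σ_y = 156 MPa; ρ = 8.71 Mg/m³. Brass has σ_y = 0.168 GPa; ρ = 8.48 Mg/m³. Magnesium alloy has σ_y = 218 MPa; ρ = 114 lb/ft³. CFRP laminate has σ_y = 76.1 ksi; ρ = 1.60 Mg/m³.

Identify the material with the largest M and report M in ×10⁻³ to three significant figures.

Normalizing units and computing the index:
  bronze: σ_y = 156.0 MPa, ρ = 8710 kg/m³
  brass: σ_y = 168.0 MPa, ρ = 8480 kg/m³
  magnesium alloy: σ_y = 218.0 MPa, ρ = 1826 kg/m³
  CFRP laminate: σ_y = 524.7 MPa, ρ = 1600 kg/m³
  CFRP laminate: M = 40.7×10⁻³
  magnesium alloy: M = 19.8×10⁻³
  brass: M = 3.59×10⁻³
  bronze: M = 3.33×10⁻³
The maximum is for CFRP laminate.

CFRP laminate, M = 40.7×10⁻³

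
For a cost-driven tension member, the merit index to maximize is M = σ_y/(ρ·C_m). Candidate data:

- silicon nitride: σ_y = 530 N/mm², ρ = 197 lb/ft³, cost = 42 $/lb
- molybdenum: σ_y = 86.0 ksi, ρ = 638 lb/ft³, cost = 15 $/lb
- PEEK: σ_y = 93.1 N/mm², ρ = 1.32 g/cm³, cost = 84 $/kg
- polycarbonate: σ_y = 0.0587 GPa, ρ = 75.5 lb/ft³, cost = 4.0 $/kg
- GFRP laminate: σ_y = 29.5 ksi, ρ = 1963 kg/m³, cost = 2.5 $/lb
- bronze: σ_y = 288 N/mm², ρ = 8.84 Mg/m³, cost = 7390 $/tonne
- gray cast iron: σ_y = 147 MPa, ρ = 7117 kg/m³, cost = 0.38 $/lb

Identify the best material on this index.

gray cast iron

Normalizing units and computing the index:
  silicon nitride: σ_y = 530.0 MPa, ρ = 3156 kg/m³, cost = 92.59 $/kg
  molybdenum: σ_y = 592.9 MPa, ρ = 10220 kg/m³, cost = 33.07 $/kg
  PEEK: σ_y = 93.10 MPa, ρ = 1320 kg/m³, cost = 84.00 $/kg
  polycarbonate: σ_y = 58.70 MPa, ρ = 1209 kg/m³, cost = 4.000 $/kg
  GFRP laminate: σ_y = 203.4 MPa, ρ = 1963 kg/m³, cost = 5.511 $/kg
  bronze: σ_y = 288.0 MPa, ρ = 8840 kg/m³, cost = 7.390 $/kg
  gray cast iron: σ_y = 147.0 MPa, ρ = 7117 kg/m³, cost = 0.8377 $/kg
  gray cast iron: M = 24.7 kN·m per $
  GFRP laminate: M = 18.8 kN·m per $
  polycarbonate: M = 12.1 kN·m per $
  bronze: M = 4.41 kN·m per $
  silicon nitride: M = 1.81 kN·m per $
  molybdenum: M = 1.75 kN·m per $
  PEEK: M = 0.840 kN·m per $
Gray cast iron ranks first.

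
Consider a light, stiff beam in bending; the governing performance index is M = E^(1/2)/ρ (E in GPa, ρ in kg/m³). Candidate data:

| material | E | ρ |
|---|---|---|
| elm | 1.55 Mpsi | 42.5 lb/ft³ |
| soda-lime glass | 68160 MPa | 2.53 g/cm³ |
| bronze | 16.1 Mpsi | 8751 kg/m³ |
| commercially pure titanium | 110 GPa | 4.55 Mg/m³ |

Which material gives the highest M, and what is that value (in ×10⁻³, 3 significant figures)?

elm, M = 4.80×10⁻³

In SI units:
  elm: E = 10.69 GPa, ρ = 680.8 kg/m³
  soda-lime glass: E = 68.16 GPa, ρ = 2530 kg/m³
  bronze: E = 111.0 GPa, ρ = 8751 kg/m³
  commercially pure titanium: E = 110.0 GPa, ρ = 4550 kg/m³
  elm: M = 4.80×10⁻³
  soda-lime glass: M = 3.26×10⁻³
  commercially pure titanium: M = 2.31×10⁻³
  bronze: M = 1.20×10⁻³
Elm ranks first.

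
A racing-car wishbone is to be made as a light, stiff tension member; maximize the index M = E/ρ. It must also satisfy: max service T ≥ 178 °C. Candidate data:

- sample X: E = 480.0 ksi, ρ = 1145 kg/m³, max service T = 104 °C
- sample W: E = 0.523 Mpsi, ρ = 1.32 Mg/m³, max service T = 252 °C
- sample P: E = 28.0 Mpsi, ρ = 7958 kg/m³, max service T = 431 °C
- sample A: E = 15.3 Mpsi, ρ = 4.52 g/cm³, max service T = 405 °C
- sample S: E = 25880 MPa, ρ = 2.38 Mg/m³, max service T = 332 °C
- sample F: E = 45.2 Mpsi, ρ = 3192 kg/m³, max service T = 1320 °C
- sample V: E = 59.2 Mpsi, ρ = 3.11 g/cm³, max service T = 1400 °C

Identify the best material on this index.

Screen on constraints: max service T ≥ 178 °C. Survivors: sample W, sample P, sample A, sample S, sample F, sample V.
Putting every candidate on a common basis:
  sample W: E = 3.606 GPa, ρ = 1320 kg/m³
  sample P: E = 193.1 GPa, ρ = 7958 kg/m³
  sample A: E = 105.5 GPa, ρ = 4520 kg/m³
  sample S: E = 25.88 GPa, ρ = 2380 kg/m³
  sample F: E = 311.6 GPa, ρ = 3192 kg/m³
  sample V: E = 408.2 GPa, ρ = 3110 kg/m³
  sample V: M = 131 MN·m/kg
  sample F: M = 97.6 MN·m/kg
  sample P: M = 24.3 MN·m/kg
  sample A: M = 23.3 MN·m/kg
  sample S: M = 10.9 MN·m/kg
  sample W: M = 2.73 MN·m/kg
The maximum is for sample V.

sample V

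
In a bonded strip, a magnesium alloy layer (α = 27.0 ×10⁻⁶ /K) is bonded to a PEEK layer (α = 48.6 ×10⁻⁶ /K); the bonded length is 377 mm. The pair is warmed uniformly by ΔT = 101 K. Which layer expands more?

PEEK

α(magnesium alloy) = 27.0×10⁻⁶/K vs α(PEEK) = 48.6×10⁻⁶/K.
Higher α expands more for the same ΔT: PEEK.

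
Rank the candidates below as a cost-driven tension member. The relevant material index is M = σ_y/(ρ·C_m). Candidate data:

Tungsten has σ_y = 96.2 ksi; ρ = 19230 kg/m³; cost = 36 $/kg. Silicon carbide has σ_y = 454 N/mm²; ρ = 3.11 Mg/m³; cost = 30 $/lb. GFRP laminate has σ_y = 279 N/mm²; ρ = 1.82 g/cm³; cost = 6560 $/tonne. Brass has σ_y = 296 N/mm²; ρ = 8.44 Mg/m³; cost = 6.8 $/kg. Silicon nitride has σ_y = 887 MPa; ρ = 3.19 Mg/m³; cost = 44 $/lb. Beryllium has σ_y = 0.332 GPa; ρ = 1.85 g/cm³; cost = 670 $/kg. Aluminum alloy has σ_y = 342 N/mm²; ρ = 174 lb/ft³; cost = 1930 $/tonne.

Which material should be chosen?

Putting every candidate on a common basis:
  tungsten: σ_y = 663.3 MPa, ρ = 19230 kg/m³, cost = 36.00 $/kg
  silicon carbide: σ_y = 454.0 MPa, ρ = 3110 kg/m³, cost = 66.14 $/kg
  GFRP laminate: σ_y = 279.0 MPa, ρ = 1820 kg/m³, cost = 6.560 $/kg
  brass: σ_y = 296.0 MPa, ρ = 8440 kg/m³, cost = 6.800 $/kg
  silicon nitride: σ_y = 887.0 MPa, ρ = 3190 kg/m³, cost = 97.00 $/kg
  beryllium: σ_y = 332.0 MPa, ρ = 1850 kg/m³, cost = 670.0 $/kg
  aluminum alloy: σ_y = 342.0 MPa, ρ = 2787 kg/m³, cost = 1.930 $/kg
  aluminum alloy: M = 63.6 kN·m per $
  GFRP laminate: M = 23.4 kN·m per $
  brass: M = 5.16 kN·m per $
  silicon nitride: M = 2.87 kN·m per $
  silicon carbide: M = 2.21 kN·m per $
  tungsten: M = 0.958 kN·m per $
  beryllium: M = 0.268 kN·m per $
Highest index: aluminum alloy.

aluminum alloy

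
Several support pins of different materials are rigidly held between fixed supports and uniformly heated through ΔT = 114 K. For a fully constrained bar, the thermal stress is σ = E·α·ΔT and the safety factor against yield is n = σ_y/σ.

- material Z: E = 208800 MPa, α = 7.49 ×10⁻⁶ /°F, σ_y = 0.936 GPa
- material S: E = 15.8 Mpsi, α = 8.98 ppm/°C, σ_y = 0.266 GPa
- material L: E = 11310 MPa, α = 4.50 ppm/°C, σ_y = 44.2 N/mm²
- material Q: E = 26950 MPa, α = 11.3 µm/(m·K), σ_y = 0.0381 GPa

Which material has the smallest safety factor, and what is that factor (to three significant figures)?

In consistent units (E in GPa, α in ×10⁻⁶/K, σ_y in MPa):
  material Z: E = 208.8, α = 13.5, σ_y = 936.0 → σ = 321 MPa, n = 2.92
  material S: E = 108.9, α = 8.98, σ_y = 266.0 → σ = 112 MPa, n = 2.39
  material L: E = 11.31, α = 4.50, σ_y = 44.20 → σ = 5.80 MPa, n = 7.62
  material Q: E = 26.95, α = 11.3, σ_y = 38.10 → σ = 34.7 MPa, n = 1.10
Smallest n: material Q with n = 1.10.

material Q, n = 1.10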